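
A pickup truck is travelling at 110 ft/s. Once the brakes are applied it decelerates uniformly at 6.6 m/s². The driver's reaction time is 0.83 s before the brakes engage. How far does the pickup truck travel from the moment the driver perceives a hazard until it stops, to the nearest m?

110 ft/s × 0.3048 = 33.5280 m/s.
Reaction distance = v·t_r = 33.5280 × 0.83 = 27.828 m.
Braking distance = v²/(2a) = 33.5280² / (2 × 6.600) = 1124.127 / 13.200 = 85.161 m.
Total = 27.828 + 85.161 = 112.989 m.

Total stopping distance ≈ 113 m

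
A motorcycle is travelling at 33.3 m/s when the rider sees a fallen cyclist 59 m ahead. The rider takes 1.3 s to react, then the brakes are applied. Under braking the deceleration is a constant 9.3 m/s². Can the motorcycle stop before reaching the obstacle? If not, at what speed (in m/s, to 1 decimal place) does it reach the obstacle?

No — it strikes the obstacle at 28.6 m/s

Reaction distance = 33.3000 × 1.3 = 43.290 m.
Braking distance needed to stop: v²/(2a) = 1108.890 / 18.600 = 59.618 m, so total needed = 43.290 + 59.618 = 102.908 m > 59 m — it cannot stop.
Distance remaining when braking begins: 59 − 43.290 = 15.710 m.
v² = v₀² − 2a·d = 1108.890 − 2 × 9.300 × 15.710 = 816.684 m²/s².
v = √816.684 = 28.578 m/s.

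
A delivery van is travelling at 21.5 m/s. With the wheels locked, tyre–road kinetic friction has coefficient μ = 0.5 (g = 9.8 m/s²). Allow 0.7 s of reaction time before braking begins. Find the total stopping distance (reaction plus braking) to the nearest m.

a = μg = 0.5 × 9.8 = 4.900 m/s².
Reaction distance = v·t_r = 21.5000 × 0.7 = 15.050 m.
Braking distance = v²/(2a) = 21.5000² / (2 × 4.900) = 462.250 / 9.800 = 47.168 m.
Total = 15.050 + 47.168 = 62.218 m.

Total stopping distance ≈ 62 m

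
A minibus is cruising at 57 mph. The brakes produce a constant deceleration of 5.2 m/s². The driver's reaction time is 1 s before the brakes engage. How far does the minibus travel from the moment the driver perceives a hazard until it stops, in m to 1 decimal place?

Total stopping distance ≈ 87.9 m

57 mph × 0.44704 = 25.4813 m/s.
Reaction distance = v·t_r = 25.4813 × 1 = 25.481 m.
Braking distance = v²/(2a) = 25.4813² / (2 × 5.200) = 649.297 / 10.400 = 62.432 m.
Total = 25.481 + 62.432 = 87.913 m.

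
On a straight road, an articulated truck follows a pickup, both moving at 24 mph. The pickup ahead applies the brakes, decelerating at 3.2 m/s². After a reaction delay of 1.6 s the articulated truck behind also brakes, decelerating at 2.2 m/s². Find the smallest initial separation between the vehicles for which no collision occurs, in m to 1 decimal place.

24 mph × 0.44704 = 10.7290 m/s.
Leader travels v²/(2a_L) = 115.111 / 6.400 = 17.986 m before stopping.
Follower covers v·t_r = 10.7290 × 1.6 = 17.166 m while reacting, then v²/(2a_F) = 115.111 / 4.400 = 26.162 m while braking, for a total of 17.166 + 26.162 = 43.328 m.
Since a_F ≤ a_L and the follower starts braking later, the follower is never slower than the leader, so the closest approach is when both have stopped.
Minimum gap = 43.328 − 17.986 = 25.342 m.

Minimum gap ≈ 25.3 m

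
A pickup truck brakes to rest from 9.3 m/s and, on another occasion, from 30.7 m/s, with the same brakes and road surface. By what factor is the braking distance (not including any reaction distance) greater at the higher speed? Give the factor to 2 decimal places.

Braking distance d = v²/(2a), so with a fixed, d ∝ v².
Factor = (30.7/9.3)² = 3.3011² = 10.8973.

Factor ≈ 10.90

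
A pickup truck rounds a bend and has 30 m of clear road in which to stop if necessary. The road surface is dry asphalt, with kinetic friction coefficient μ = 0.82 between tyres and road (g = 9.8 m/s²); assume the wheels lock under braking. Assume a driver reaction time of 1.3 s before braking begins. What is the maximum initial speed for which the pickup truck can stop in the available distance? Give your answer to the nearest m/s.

a = μg = 0.82 × 9.8 = 8.036 m/s².
Stopping distance: v·t_r + v²/(2a) = 30 with t_r = 1.3 s and a = 8.036 m/s².
So v² + 20.894 v − 482.16 = 0.
Positive root: v = −a·t_r + √((a·t_r)² + 2a·d) = −10.447 + √(109.140 + 482.16) = 13.8697 m/s.

Maximum speed ≈ 14 m/s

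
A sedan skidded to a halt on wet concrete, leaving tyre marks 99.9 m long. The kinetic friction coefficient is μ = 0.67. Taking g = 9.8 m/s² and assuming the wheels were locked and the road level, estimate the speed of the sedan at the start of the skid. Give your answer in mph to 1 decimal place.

Deceleration a = μg = 0.67 × 9.8 = 6.566 m/s².
v = √(2a·d) = √(2 × 6.566 × 99.9) = √1311.887 = 36.2200 m/s.
= 36.2200 ÷ 0.44704 = 81.022 mph.

Initial speed ≈ 81.0 mph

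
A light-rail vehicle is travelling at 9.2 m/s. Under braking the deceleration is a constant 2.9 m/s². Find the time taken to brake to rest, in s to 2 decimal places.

Braking time ≈ 3.17 s

Braking time = v/a = 9.2000 / 2.900 = 3.172 s.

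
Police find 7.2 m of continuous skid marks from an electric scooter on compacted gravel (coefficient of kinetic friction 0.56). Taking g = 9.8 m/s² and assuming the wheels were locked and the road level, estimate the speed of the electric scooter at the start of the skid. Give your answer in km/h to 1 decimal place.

Initial speed ≈ 32.0 km/h

Deceleration a = μg = 0.56 × 9.8 = 5.488 m/s².
v = √(2a·d) = √(2 × 5.488 × 7.2) = √79.027 = 8.8897 m/s.
= 8.8897 × 3.6 = 32.003 km/h.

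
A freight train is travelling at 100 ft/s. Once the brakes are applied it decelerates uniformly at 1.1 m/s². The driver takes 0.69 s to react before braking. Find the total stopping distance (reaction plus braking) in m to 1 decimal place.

Total stopping distance ≈ 443.3 m

100 ft/s × 0.3048 = 30.4800 m/s.
Reaction distance = v·t_r = 30.4800 × 0.69 = 21.031 m.
Braking distance = v²/(2a) = 30.4800² / (2 × 1.100) = 929.030 / 2.200 = 422.286 m.
Total = 21.031 + 422.286 = 443.317 m.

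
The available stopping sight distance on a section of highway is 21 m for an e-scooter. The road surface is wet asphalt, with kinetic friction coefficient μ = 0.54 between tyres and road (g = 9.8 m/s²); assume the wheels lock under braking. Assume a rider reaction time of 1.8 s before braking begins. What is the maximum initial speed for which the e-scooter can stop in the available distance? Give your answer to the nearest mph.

a = μg = 0.54 × 9.8 = 5.292 m/s².
Stopping distance: v·t_r + v²/(2a) = 21 with t_r = 1.8 s and a = 5.292 m/s².
So v² + 19.051 v − 222.26 = 0.
Positive root: v = −a·t_r + √((a·t_r)² + 2a·d) = −9.526 + √(90.745 + 222.26) = 8.1659 m/s.
8.1659 m/s ÷ 0.44704 = 18.267 mph.

Maximum speed ≈ 18 mph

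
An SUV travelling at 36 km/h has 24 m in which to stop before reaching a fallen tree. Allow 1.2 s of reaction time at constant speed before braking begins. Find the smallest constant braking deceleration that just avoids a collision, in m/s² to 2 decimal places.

Required deceleration ≈ 4.17 m/s²

36 km/h ÷ 3.6 = 10.0000 m/s.
Distance covered during reaction = 10.0000 × 1.2 = 12.000 m.
Distance available for braking: 24 − 12.000 = 12.000 m.
v² = 2a·d ⇒ a = v²/(2d) = 10.0000² / (2 × 12.000) = 100.000 / 24.000 = 4.1667 m/s².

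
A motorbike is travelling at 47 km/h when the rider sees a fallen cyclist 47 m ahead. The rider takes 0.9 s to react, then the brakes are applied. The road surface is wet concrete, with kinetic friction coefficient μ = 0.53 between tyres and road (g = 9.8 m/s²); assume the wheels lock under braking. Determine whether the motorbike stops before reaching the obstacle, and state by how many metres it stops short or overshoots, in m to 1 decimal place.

47 km/h ÷ 3.6 = 13.0556 m/s.
a = μg = 0.53 × 9.8 = 5.194 m/s².
Reaction distance = 13.0556 × 0.9 = 11.750 m.
Braking distance = v²/(2a) = 170.449 / 10.388 = 16.408 m.
Total stopping distance = 11.750 + 16.408 = 28.158 m, vs 47 m available — it stops with 47 − 28.158 = 18.842 m to spare.

Yes — it stops 18.8 m short of the obstacle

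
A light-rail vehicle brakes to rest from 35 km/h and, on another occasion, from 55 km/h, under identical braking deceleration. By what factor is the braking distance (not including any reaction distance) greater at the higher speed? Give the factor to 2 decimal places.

Factor ≈ 2.47

Braking distance d = v²/(2a), so with a fixed, d ∝ v².
Factor = (55/35)² = 1.5714² = 2.4693.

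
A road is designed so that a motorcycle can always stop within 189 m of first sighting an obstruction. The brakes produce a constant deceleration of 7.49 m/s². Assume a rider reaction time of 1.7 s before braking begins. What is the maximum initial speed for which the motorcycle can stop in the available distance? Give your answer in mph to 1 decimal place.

Maximum speed ≈ 93.9 mph

Stopping distance: v·t_r + v²/(2a) = 189 with t_r = 1.7 s and a = 7.490 m/s².
So v² + 25.466 v − 2831.22 = 0.
Positive root: v = −a·t_r + √((a·t_r)² + 2a·d) = −12.733 + √(162.129 + 2831.22) = 41.9785 m/s.
41.9785 m/s ÷ 0.44704 = 93.903 mph.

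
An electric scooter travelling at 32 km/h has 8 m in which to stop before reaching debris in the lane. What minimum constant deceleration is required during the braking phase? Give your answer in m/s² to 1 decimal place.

32 km/h ÷ 3.6 = 8.8889 m/s.
v² = 2a·d ⇒ a = v²/(2d) = 8.8889² / (2 × 8.000) = 79.013 / 16.000 = 4.9383 m/s².

Required deceleration ≈ 4.9 m/s²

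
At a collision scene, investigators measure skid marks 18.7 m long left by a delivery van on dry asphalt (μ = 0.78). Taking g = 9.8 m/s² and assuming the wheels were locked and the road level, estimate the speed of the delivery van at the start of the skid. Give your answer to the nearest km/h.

Deceleration a = μg = 0.78 × 9.8 = 7.644 m/s².
v = √(2a·d) = √(2 × 7.644 × 18.7) = √285.886 = 16.9082 m/s.
= 16.9082 × 3.6 = 60.870 km/h.

Initial speed ≈ 61 km/h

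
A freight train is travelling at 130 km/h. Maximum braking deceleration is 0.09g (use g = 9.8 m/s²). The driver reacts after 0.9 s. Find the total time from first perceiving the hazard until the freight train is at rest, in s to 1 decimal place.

Total time ≈ 41.8 s

130 km/h ÷ 3.6 = 36.1111 m/s.
a = 0.09 × 9.8 = 0.882 m/s².
Braking time = v/a = 36.1111 / 0.882 = 40.942 s.
Total = 0.9 + 40.942 = 41.842 s.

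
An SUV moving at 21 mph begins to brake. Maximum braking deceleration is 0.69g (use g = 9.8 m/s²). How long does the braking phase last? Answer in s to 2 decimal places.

Braking time ≈ 1.39 s

21 mph × 0.44704 = 9.3878 m/s.
a = 0.69 × 9.8 = 6.762 m/s².
Braking time = v/a = 9.3878 / 6.762 = 1.388 s.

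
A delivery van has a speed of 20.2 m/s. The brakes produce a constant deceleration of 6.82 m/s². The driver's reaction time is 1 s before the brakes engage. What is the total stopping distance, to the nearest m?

Reaction distance = v·t_r = 20.2000 × 1 = 20.200 m.
Braking distance = v²/(2a) = 20.2000² / (2 × 6.820) = 408.040 / 13.640 = 29.915 m.
Total = 20.200 + 29.915 = 50.115 m.

Total stopping distance ≈ 50 m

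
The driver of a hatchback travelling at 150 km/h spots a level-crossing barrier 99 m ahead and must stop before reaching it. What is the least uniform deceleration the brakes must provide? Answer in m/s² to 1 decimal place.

150 km/h ÷ 3.6 = 41.6667 m/s.
v² = 2a·d ⇒ a = v²/(2d) = 41.6667² / (2 × 99.000) = 1736.114 / 198.000 = 8.7683 m/s².

Required deceleration ≈ 8.8 m/s²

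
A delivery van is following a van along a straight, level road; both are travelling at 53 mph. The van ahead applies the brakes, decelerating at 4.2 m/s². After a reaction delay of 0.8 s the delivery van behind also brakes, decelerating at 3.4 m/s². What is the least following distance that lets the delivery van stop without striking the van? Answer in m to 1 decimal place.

Minimum gap ≈ 34.7 m

53 mph × 0.44704 = 23.6931 m/s.
Leader travels v²/(2a_L) = 561.363 / 8.400 = 66.829 m before stopping.
Follower covers v·t_r = 23.6931 × 0.8 = 18.954 m while reacting, then v²/(2a_F) = 561.363 / 6.800 = 82.553 m while braking, for a total of 18.954 + 82.553 = 101.507 m.
Since a_F ≤ a_L and the follower starts braking later, the follower is never slower than the leader, so the closest approach is when both have stopped.
Minimum gap = 101.507 − 66.829 = 34.678 m.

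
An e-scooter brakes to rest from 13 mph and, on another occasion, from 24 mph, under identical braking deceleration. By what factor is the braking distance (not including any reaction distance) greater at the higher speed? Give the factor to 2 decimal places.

Braking distance d = v²/(2a), so with a fixed, d ∝ v².
Factor = (24/13)² = 1.8462² = 3.4085.

Factor ≈ 3.41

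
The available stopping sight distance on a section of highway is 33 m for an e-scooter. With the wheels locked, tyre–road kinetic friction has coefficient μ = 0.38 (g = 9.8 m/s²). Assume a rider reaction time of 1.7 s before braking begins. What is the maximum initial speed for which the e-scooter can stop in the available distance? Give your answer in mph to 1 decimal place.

Maximum speed ≈ 23.7 mph

a = μg = 0.38 × 9.8 = 3.724 m/s².
Stopping distance: v·t_r + v²/(2a) = 33 with t_r = 1.7 s and a = 3.724 m/s².
So v² + 12.662 v − 245.78 = 0.
Positive root: v = −a·t_r + √((a·t_r)² + 2a·d) = −6.331 + √(40.082 + 245.78) = 10.5765 m/s.
10.5765 m/s ÷ 0.44704 = 23.659 mph.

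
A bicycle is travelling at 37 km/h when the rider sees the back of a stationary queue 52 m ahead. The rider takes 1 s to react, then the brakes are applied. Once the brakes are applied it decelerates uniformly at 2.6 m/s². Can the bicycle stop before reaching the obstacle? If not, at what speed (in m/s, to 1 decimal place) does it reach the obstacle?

Yes — it stops about 21.4 m short of the obstacle, so it never reaches it

37 km/h ÷ 3.6 = 10.2778 m/s.
Reaction distance = 10.2778 × 1 = 10.278 m.
Braking distance = v²/(2a) = 105.633 / 5.200 = 20.314 m.
Total stopping distance = 10.278 + 20.314 = 30.592 m, vs 52 m available — it stops with 52 − 30.592 = 21.408 m to spare.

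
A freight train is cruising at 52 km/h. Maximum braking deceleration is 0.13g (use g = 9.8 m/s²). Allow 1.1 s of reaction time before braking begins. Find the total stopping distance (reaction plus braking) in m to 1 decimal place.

Total stopping distance ≈ 97.8 m

52 km/h ÷ 3.6 = 14.4444 m/s.
a = 0.13 × 9.8 = 1.274 m/s².
Reaction distance = v·t_r = 14.4444 × 1.1 = 15.889 m.
Braking distance = v²/(2a) = 14.4444² / (2 × 1.274) = 208.641 / 2.548 = 81.884 m.
Total = 15.889 + 81.884 = 97.773 m.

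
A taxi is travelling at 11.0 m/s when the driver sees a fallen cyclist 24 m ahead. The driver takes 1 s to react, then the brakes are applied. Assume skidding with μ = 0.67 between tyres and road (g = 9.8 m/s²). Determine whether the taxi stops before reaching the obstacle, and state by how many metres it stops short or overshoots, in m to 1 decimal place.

a = μg = 0.67 × 9.8 = 6.566 m/s².
Reaction distance = 11.0000 × 1 = 11.000 m.
Braking distance = v²/(2a) = 121.000 / 13.132 = 9.214 m.
Total stopping distance = 11.000 + 9.214 = 20.214 m, vs 24 m available — it stops with 24 − 20.214 = 3.786 m to spare.

Yes — it stops 3.8 m short of the obstacle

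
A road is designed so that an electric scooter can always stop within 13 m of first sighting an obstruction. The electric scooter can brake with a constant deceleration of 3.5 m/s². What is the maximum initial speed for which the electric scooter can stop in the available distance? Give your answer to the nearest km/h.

Maximum speed ≈ 34 km/h

v²/(2a) = d ⇒ v = √(2 × 3.500 × 13) = √91.00 = 9.5394 m/s.
9.5394 m/s × 3.6 = 34.342 km/h.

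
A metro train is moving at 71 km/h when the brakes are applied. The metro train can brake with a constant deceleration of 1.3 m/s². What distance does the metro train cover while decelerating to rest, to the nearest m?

71 km/h ÷ 3.6 = 19.7222 m/s.
Braking distance = v²/(2a) = 19.7222² / (2 × 1.300) = 388.965 / 2.600 = 149.602 m.

Braking distance ≈ 150 m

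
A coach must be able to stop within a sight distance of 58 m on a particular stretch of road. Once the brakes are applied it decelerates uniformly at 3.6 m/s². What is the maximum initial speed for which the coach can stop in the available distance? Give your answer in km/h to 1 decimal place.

Maximum speed ≈ 73.6 km/h

v²/(2a) = d ⇒ v = √(2 × 3.600 × 58) = √417.60 = 20.4353 m/s.
20.4353 m/s × 3.6 = 73.567 km/h.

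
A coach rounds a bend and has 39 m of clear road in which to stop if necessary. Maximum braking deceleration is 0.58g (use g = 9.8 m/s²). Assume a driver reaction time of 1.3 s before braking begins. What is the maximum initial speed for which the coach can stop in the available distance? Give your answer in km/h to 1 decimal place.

Maximum speed ≈ 53.7 km/h

a = 0.58 × 9.8 = 5.684 m/s².
Stopping distance: v·t_r + v²/(2a) = 39 with t_r = 1.3 s and a = 5.684 m/s².
So v² + 14.778 v − 443.35 = 0.
Positive root: v = −a·t_r + √((a·t_r)² + 2a·d) = −7.389 + √(54.597 + 443.35) = 14.9257 m/s.
14.9257 m/s × 3.6 = 53.733 km/h.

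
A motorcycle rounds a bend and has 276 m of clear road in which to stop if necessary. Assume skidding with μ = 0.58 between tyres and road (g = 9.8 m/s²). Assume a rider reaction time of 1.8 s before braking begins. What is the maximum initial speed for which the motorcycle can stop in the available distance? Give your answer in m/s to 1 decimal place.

a = μg = 0.58 × 9.8 = 5.684 m/s².
Stopping distance: v·t_r + v²/(2a) = 276 with t_r = 1.8 s and a = 5.684 m/s².
So v² + 20.462 v − 3137.57 = 0.
Positive root: v = −a·t_r + √((a·t_r)² + 2a·d) = −10.231 + √(104.673 + 3137.57) = 46.7097 m/s.

Maximum speed ≈ 46.7 m/s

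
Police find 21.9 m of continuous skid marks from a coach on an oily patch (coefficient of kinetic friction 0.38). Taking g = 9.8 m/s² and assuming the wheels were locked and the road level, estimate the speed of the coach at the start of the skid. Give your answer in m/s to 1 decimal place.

Deceleration a = μg = 0.38 × 9.8 = 3.724 m/s².
v = √(2a·d) = √(2 × 3.724 × 21.9) = √163.111 = 12.7715 m/s.

Initial speed ≈ 12.8 m/s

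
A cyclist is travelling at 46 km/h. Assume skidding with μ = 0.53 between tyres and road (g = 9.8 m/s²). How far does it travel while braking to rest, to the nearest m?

Braking distance ≈ 16 m

46 km/h ÷ 3.6 = 12.7778 m/s.
a = μg = 0.53 × 9.8 = 5.194 m/s².
Braking distance = v²/(2a) = 12.7778² / (2 × 5.194) = 163.272 / 10.388 = 15.717 m.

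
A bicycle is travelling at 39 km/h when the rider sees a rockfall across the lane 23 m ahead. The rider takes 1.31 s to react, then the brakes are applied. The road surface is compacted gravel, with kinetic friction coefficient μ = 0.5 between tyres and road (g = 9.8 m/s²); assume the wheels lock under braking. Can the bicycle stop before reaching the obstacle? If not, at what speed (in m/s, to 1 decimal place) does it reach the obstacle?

39 km/h ÷ 3.6 = 10.8333 m/s.
a = μg = 0.5 × 9.8 = 4.900 m/s².
Reaction distance = 10.8333 × 1.31 = 14.192 m.
Braking distance needed to stop: v²/(2a) = 117.360 / 9.800 = 11.976 m, so total needed = 14.192 + 11.976 = 26.168 m > 23 m — it cannot stop.
Distance remaining when braking begins: 23 − 14.192 = 8.808 m.
v² = v₀² − 2a·d = 117.360 − 2 × 4.900 × 8.808 = 31.042 m²/s².
v = √31.042 = 5.572 m/s.

No — it strikes the obstacle at 5.6 m/s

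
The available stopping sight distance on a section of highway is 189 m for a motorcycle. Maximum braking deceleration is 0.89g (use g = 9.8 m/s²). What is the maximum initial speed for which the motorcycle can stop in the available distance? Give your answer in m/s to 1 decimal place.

Maximum speed ≈ 57.4 m/s

a = 0.89 × 9.8 = 8.722 m/s².
v²/(2a) = d ⇒ v = √(2 × 8.722 × 189) = √3296.92 = 57.4188 m/s.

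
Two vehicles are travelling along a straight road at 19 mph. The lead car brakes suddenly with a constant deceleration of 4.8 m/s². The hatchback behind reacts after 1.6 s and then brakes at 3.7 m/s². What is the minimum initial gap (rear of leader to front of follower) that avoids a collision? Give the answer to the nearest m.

19 mph × 0.44704 = 8.4938 m/s.
Leader travels v²/(2a_L) = 72.145 / 9.600 = 7.515 m before stopping.
Follower covers v·t_r = 8.4938 × 1.6 = 13.590 m while reacting, then v²/(2a_F) = 72.145 / 7.400 = 9.749 m while braking, for a total of 13.590 + 9.749 = 23.339 m.
Since a_F ≤ a_L and the follower starts braking later, the follower is never slower than the leader, so the closest approach is when both have stopped.
Minimum gap = 23.339 − 7.515 = 15.824 m.

Minimum gap ≈ 16 m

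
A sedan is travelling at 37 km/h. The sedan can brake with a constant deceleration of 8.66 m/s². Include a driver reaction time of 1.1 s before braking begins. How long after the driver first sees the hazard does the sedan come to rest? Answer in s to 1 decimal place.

37 km/h ÷ 3.6 = 10.2778 m/s.
Braking time = v/a = 10.2778 / 8.660 = 1.187 s.
Total = 1.1 + 1.187 = 2.287 s.

Total time ≈ 2.3 s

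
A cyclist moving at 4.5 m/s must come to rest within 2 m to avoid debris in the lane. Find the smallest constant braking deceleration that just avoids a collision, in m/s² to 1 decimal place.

Required deceleration ≈ 5.1 m/s²

v² = 2a·d ⇒ a = v²/(2d) = 4.5000² / (2 × 2.000) = 20.250 / 4.000 = 5.0625 m/s².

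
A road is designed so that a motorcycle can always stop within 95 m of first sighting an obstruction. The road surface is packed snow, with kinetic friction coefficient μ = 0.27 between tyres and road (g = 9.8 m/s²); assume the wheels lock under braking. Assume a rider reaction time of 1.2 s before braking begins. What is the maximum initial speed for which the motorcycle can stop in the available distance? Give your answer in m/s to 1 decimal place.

Maximum speed ≈ 19.5 m/s

a = μg = 0.27 × 9.8 = 2.646 m/s².
Stopping distance: v·t_r + v²/(2a) = 95 with t_r = 1.2 s and a = 2.646 m/s².
So v² + 6.350 v − 502.74 = 0.
Positive root: v = −a·t_r + √((a·t_r)² + 2a·d) = −3.175 + √(10.081 + 502.74) = 19.4706 m/s.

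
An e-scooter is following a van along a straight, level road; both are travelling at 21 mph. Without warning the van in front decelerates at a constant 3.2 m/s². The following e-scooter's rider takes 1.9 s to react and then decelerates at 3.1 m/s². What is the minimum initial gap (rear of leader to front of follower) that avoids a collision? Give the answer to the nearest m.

21 mph × 0.44704 = 9.3878 m/s.
Leader travels v²/(2a_L) = 88.131 / 6.400 = 13.770 m before stopping.
Follower covers v·t_r = 9.3878 × 1.9 = 17.837 m while reacting, then v²/(2a_F) = 88.131 / 6.200 = 14.215 m while braking, for a total of 17.837 + 14.215 = 32.052 m.
Since a_F ≤ a_L and the follower starts braking later, the follower is never slower than the leader, so the closest approach is when both have stopped.
Minimum gap = 32.052 − 13.770 = 18.282 m.

Minimum gap ≈ 18 m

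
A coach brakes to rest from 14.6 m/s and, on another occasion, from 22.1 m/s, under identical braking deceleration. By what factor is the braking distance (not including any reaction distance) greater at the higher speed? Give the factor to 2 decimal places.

Braking distance d = v²/(2a), so with a fixed, d ∝ v².
Factor = (22.1/14.6)² = 1.5137² = 2.2913.

Factor ≈ 2.29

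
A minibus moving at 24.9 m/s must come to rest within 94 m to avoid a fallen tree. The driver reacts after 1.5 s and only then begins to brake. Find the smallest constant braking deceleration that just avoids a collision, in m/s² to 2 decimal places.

Distance covered during reaction = 24.9000 × 1.5 = 37.350 m.
Distance available for braking: 94 − 37.350 = 56.650 m.
v² = 2a·d ⇒ a = v²/(2d) = 24.9000² / (2 × 56.650) = 620.010 / 113.300 = 5.4723 m/s².

Required deceleration ≈ 5.47 m/s²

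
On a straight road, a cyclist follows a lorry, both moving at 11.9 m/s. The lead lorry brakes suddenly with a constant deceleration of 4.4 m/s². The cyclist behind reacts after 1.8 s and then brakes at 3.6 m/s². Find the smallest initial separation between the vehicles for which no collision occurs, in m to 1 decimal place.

Leader travels v²/(2a_L) = 141.610 / 8.800 = 16.092 m before stopping.
Follower covers v·t_r = 11.9000 × 1.8 = 21.420 m while reacting, then v²/(2a_F) = 141.610 / 7.200 = 19.668 m while braking, for a total of 21.420 + 19.668 = 41.088 m.
Since a_F ≤ a_L and the follower starts braking later, the follower is never slower than the leader, so the closest approach is when both have stopped.
Minimum gap = 41.088 − 16.092 = 24.996 m.

Minimum gap ≈ 25.0 m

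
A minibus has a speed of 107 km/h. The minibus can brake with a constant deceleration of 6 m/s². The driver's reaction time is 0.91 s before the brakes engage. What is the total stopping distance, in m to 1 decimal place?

Total stopping distance ≈ 100.7 m

107 km/h ÷ 3.6 = 29.7222 m/s.
Reaction distance = v·t_r = 29.7222 × 0.91 = 27.047 m.
Braking distance = v²/(2a) = 29.7222² / (2 × 6.000) = 883.409 / 12.000 = 73.617 m.
Total = 27.047 + 73.617 = 100.664 m.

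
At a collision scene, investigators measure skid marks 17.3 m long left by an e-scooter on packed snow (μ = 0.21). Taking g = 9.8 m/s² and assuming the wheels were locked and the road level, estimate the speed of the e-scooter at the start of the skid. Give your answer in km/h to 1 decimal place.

Initial speed ≈ 30.4 km/h

Deceleration a = μg = 0.21 × 9.8 = 2.058 m/s².
v = √(2a·d) = √(2 × 2.058 × 17.3) = √71.207 = 8.4384 m/s.
= 8.4384 × 3.6 = 30.378 km/h.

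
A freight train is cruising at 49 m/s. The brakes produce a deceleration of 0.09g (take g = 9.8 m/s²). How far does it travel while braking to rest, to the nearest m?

a = 0.09 × 9.8 = 0.882 m/s².
Braking distance = v²/(2a) = 49.0000² / (2 × 0.882) = 2401.000 / 1.764 = 1361.111 m.

Braking distance ≈ 1361 m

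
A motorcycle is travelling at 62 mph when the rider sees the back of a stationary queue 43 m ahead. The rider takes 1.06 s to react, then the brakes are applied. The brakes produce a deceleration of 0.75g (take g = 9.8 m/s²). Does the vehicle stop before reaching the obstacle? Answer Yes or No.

No

62 mph × 0.44704 = 27.7165 m/s.
a = 0.75 × 9.8 = 7.350 m/s².
Reaction distance = 27.7165 × 1.06 = 29.379 m.
Braking distance = v²/(2a) = 768.204 / 14.700 = 52.259 m.
Total stopping distance = 29.379 + 52.259 = 81.638 m, vs 43 m available — it cannot stop in time and overshoots by 81.638 − 43 = 38.638 m.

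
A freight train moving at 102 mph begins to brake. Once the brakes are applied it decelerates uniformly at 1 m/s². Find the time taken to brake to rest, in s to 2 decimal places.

Braking time ≈ 45.60 s

102 mph × 0.44704 = 45.5981 m/s.
Braking time = v/a = 45.5981 / 1.000 = 45.598 s.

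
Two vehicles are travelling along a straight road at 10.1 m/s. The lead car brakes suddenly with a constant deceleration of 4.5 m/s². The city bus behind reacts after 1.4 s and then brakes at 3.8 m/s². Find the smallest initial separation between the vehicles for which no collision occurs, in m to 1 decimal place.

Minimum gap ≈ 16.2 m

Leader travels v²/(2a_L) = 102.010 / 9.000 = 11.334 m before stopping.
Follower covers v·t_r = 10.1000 × 1.4 = 14.140 m while reacting, then v²/(2a_F) = 102.010 / 7.600 = 13.422 m while braking, for a total of 14.140 + 13.422 = 27.562 m.
Since a_F ≤ a_L and the follower starts braking later, the follower is never slower than the leader, so the closest approach is when both have stopped.
Minimum gap = 27.562 − 11.334 = 16.228 m.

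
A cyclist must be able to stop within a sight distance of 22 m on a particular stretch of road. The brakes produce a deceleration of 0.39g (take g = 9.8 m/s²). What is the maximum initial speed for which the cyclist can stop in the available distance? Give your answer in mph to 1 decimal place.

a = 0.39 × 9.8 = 3.822 m/s².
v²/(2a) = d ⇒ v = √(2 × 3.822 × 22) = √168.17 = 12.9680 m/s.
12.9680 m/s ÷ 0.44704 = 29.009 mph.

Maximum speed ≈ 29.0 mph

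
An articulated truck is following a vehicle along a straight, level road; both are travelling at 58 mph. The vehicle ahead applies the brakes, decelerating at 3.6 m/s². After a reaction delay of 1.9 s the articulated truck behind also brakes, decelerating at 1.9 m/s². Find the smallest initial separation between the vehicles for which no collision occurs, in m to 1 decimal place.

Minimum gap ≈ 132.8 m

58 mph × 0.44704 = 25.9283 m/s.
Leader travels v²/(2a_L) = 672.277 / 7.200 = 93.372 m before stopping.
Follower covers v·t_r = 25.9283 × 1.9 = 49.264 m while reacting, then v²/(2a_F) = 672.277 / 3.800 = 176.915 m while braking, for a total of 49.264 + 176.915 = 226.179 m.
Since a_F ≤ a_L and the follower starts braking later, the follower is never slower than the leader, so the closest approach is when both have stopped.
Minimum gap = 226.179 − 93.372 = 132.807 m.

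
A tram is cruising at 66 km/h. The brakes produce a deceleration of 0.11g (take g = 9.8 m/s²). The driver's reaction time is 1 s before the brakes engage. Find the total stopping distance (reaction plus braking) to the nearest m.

Total stopping distance ≈ 174 m

66 km/h ÷ 3.6 = 18.3333 m/s.
a = 0.11 × 9.8 = 1.078 m/s².
Reaction distance = v·t_r = 18.3333 × 1 = 18.333 m.
Braking distance = v²/(2a) = 18.3333² / (2 × 1.078) = 336.110 / 2.156 = 155.895 m.
Total = 18.333 + 155.895 = 174.228 m.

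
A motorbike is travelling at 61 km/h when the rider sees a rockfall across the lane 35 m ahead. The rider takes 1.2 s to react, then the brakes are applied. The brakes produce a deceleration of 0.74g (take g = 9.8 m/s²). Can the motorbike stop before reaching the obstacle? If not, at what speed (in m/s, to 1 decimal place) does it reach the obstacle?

61 km/h ÷ 3.6 = 16.9444 m/s.
a = 0.74 × 9.8 = 7.252 m/s².
Reaction distance = 16.9444 × 1.2 = 20.333 m.
Braking distance needed to stop: v²/(2a) = 287.113 / 14.504 = 19.795 m, so total needed = 20.333 + 19.795 = 40.128 m > 35 m — it cannot stop.
Distance remaining when braking begins: 35 − 20.333 = 14.667 m.
v² = v₀² − 2a·d = 287.113 − 2 × 7.252 × 14.667 = 74.383 m²/s².
v = √74.383 = 8.625 m/s.

No — it strikes the obstacle at 8.6 m/s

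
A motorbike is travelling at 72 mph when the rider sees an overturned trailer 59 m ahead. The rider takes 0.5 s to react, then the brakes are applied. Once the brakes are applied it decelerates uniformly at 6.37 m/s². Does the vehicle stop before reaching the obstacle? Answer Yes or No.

No

72 mph × 0.44704 = 32.1869 m/s.
Reaction distance = 32.1869 × 0.5 = 16.093 m.
Braking distance = v²/(2a) = 1035.997 / 12.740 = 81.318 m.
Total stopping distance = 16.093 + 81.318 = 97.411 m, vs 59 m available — it cannot stop in time and overshoots by 97.411 − 59 = 38.411 m.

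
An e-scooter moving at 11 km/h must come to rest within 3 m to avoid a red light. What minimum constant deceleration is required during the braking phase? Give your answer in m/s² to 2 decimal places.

11 km/h ÷ 3.6 = 3.0556 m/s.
v² = 2a·d ⇒ a = v²/(2d) = 3.0556² / (2 × 3.000) = 9.337 / 6.000 = 1.5562 m/s².

Required deceleration ≈ 1.56 m/s²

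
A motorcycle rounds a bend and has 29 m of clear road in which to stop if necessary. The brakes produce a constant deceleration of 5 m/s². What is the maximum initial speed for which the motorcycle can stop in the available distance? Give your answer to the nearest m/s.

Maximum speed ≈ 17 m/s

v²/(2a) = d ⇒ v = √(2 × 5.000 × 29) = √290.00 = 17.0294 m/s.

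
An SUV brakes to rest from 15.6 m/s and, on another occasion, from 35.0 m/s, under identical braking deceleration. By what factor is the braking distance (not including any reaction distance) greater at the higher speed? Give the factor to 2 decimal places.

Factor ≈ 5.03

Braking distance d = v²/(2a), so with a fixed, d ∝ v².
Factor = (35.0/15.6)² = 2.2436² = 5.0337.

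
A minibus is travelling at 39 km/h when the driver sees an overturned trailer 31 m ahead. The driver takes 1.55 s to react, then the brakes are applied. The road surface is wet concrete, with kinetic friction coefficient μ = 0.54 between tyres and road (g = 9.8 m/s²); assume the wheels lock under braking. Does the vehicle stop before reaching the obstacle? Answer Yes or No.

Yes

39 km/h ÷ 3.6 = 10.8333 m/s.
a = μg = 0.54 × 9.8 = 5.292 m/s².
Reaction distance = 10.8333 × 1.55 = 16.792 m.
Braking distance = v²/(2a) = 117.360 / 10.584 = 11.088 m.
Total stopping distance = 16.792 + 11.088 = 27.880 m, vs 31 m available — it stops with 31 − 27.880 = 3.120 m to spare.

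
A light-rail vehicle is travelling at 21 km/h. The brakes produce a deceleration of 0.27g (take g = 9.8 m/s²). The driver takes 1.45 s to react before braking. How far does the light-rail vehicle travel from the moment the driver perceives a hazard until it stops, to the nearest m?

21 km/h ÷ 3.6 = 5.8333 m/s.
a = 0.27 × 9.8 = 2.646 m/s².
Reaction distance = v·t_r = 5.8333 × 1.45 = 8.458 m.
Braking distance = v²/(2a) = 5.8333² / (2 × 2.646) = 34.027 / 5.292 = 6.430 m.
Total = 8.458 + 6.430 = 14.888 m.

Total stopping distance ≈ 15 m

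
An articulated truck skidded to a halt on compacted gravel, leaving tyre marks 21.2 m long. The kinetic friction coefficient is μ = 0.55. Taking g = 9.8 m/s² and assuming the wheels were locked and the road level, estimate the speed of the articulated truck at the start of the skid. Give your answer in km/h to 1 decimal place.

Deceleration a = μg = 0.55 × 9.8 = 5.390 m/s².
v = √(2a·d) = √(2 × 5.390 × 21.2) = √228.536 = 15.1174 m/s.
= 15.1174 × 3.6 = 54.423 km/h.

Initial speed ≈ 54.4 km/h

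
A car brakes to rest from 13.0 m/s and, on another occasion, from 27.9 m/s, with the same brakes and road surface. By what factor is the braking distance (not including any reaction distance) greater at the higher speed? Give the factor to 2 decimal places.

Factor ≈ 4.61

Braking distance d = v²/(2a), so with a fixed, d ∝ v².
Factor = (27.9/13.0)² = 2.1462² = 4.6062.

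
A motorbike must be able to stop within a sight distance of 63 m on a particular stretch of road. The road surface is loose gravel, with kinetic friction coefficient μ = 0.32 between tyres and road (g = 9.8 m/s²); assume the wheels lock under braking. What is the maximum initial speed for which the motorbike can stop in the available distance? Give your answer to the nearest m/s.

Maximum speed ≈ 20 m/s

a = μg = 0.32 × 9.8 = 3.136 m/s².
v²/(2a) = d ⇒ v = √(2 × 3.136 × 63) = √395.14 = 19.8781 m/s.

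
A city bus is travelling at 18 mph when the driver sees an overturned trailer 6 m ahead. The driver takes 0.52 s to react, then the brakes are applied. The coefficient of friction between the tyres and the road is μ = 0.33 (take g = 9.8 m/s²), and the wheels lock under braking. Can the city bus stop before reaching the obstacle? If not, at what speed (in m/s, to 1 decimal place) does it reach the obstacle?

18 mph × 0.44704 = 8.0467 m/s.
a = μg = 0.33 × 9.8 = 3.234 m/s².
Reaction distance = 8.0467 × 0.52 = 4.184 m.
Braking distance needed to stop: v²/(2a) = 64.749 / 6.468 = 10.011 m, so total needed = 4.184 + 10.011 = 14.195 m > 6 m — it cannot stop.
Distance remaining when braking begins: 6 − 4.184 = 1.816 m.
v² = v₀² − 2a·d = 64.749 − 2 × 3.234 × 1.816 = 53.003 m²/s².
v = √53.003 = 7.280 m/s.

No — it strikes the obstacle at 7.3 m/s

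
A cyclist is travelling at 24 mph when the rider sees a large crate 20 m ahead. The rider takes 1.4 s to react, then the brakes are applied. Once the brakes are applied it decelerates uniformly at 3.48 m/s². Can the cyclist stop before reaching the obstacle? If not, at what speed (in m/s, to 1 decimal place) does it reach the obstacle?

No — it strikes the obstacle at 9.0 m/s

24 mph × 0.44704 = 10.7290 m/s.
Reaction distance = 10.7290 × 1.4 = 15.021 m.
Braking distance needed to stop: v²/(2a) = 115.111 / 6.960 = 16.539 m, so total needed = 15.021 + 16.539 = 31.560 m > 20 m — it cannot stop.
Distance remaining when braking begins: 20 − 15.021 = 4.979 m.
v² = v₀² − 2a·d = 115.111 − 2 × 3.480 × 4.979 = 80.457 m²/s².
v = √80.457 = 8.970 m/s.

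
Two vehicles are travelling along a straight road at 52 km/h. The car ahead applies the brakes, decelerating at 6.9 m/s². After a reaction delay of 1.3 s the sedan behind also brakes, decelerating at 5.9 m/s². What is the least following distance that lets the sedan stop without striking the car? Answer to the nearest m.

52 km/h ÷ 3.6 = 14.4444 m/s.
Leader travels v²/(2a_L) = 208.641 / 13.800 = 15.119 m before stopping.
Follower covers v·t_r = 14.4444 × 1.3 = 18.778 m while reacting, then v²/(2a_F) = 208.641 / 11.800 = 17.681 m while braking, for a total of 18.778 + 17.681 = 36.459 m.
Since a_F ≤ a_L and the follower starts braking later, the follower is never slower than the leader, so the closest approach is when both have stopped.
Minimum gap = 36.459 − 15.119 = 21.340 m.

Minimum gap ≈ 21 m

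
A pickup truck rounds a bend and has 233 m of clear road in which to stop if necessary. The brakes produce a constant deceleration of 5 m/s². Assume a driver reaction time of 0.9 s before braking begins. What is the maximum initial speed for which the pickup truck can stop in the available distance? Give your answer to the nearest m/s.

Maximum speed ≈ 44 m/s

Stopping distance: v·t_r + v²/(2a) = 233 with t_r = 0.9 s and a = 5.000 m/s².
So v² + 9.000 v − 2330.00 = 0.
Positive root: v = −a·t_r + √((a·t_r)² + 2a·d) = −4.500 + √(20.250 + 2330.00) = 43.9794 m/s.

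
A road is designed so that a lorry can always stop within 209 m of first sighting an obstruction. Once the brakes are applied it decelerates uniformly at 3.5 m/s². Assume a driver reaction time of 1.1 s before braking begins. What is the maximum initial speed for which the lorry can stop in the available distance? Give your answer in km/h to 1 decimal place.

Stopping distance: v·t_r + v²/(2a) = 209 with t_r = 1.1 s and a = 3.500 m/s².
So v² + 7.700 v − 1463.00 = 0.
Positive root: v = −a·t_r + √((a·t_r)² + 2a·d) = −3.850 + √(14.823 + 1463.00) = 34.5925 m/s.
34.5925 m/s × 3.6 = 124.533 km/h.

Maximum speed ≈ 124.5 km/h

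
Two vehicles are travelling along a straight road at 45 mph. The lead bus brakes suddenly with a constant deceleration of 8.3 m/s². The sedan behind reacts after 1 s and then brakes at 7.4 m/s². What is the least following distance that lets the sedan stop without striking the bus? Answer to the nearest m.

Minimum gap ≈ 23 m

45 mph × 0.44704 = 20.1168 m/s.
Leader travels v²/(2a_L) = 404.686 / 16.600 = 24.379 m before stopping.
Follower covers v·t_r = 20.1168 × 1 = 20.117 m while reacting, then v²/(2a_F) = 404.686 / 14.800 = 27.344 m while braking, for a total of 20.117 + 27.344 = 47.461 m.
Since a_F ≤ a_L and the follower starts braking later, the follower is never slower than the leader, so the closest approach is when both have stopped.
Minimum gap = 47.461 − 24.379 = 23.082 m.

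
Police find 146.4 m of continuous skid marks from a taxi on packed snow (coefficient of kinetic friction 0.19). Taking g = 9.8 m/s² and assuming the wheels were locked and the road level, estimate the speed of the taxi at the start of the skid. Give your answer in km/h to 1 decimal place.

Deceleration a = μg = 0.19 × 9.8 = 1.862 m/s².
v = √(2a·d) = √(2 × 1.862 × 146.4) = √545.194 = 23.3494 m/s.
= 23.3494 × 3.6 = 84.058 km/h.

Initial speed ≈ 84.1 km/h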